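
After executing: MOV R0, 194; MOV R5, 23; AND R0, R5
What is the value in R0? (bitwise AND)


Register state trace:
  MOV R0, 194  → R0 = 194 (0b11000010)
  MOV R5, 23  → R5 = 23 (0b00010111)
  AND R0, R5  → R0 = 194 AND 23 = 2 (0b00000010)
Final: R0 = 2

2


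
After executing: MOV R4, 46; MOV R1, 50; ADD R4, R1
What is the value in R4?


Register state trace:
  MOV R4, 46  → R4 = 46
  MOV R1, 50  → R1 = 50
  ADD R4, R1  → R4 = 46 + 50 = 96
Final: R4 = 96

96


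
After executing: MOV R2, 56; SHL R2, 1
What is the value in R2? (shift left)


Register state trace:
  MOV R2, 56  → R2 = 56
  SHL R2, 1  → R2 = 56 << 1 = 56 * 2^1 = 112
Final: R2 = 112

112


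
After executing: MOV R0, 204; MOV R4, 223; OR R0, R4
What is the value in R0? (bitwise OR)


Register state trace:
  MOV R0, 204  → R0 = 204 (0b11001100)
  MOV R4, 223  → R4 = 223 (0b11011111)
  OR R0, R4   → R0 = 204 OR 223 = 223 (0b11011111)
Final: R0 = 223

223


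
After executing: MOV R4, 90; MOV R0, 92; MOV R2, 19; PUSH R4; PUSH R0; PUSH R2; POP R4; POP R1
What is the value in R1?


Stack trace (top is rightmost):
  MOV R4, 90  → R4 = 90
  MOV R0, 92  → R0 = 92
  MOV R2, 19  → R2 = 19
  PUSH R4  → stack: [90]
  PUSH R0  → stack: [90, 92]
  PUSH R2  → stack: [90, 92, 19]
  POP R4  → R4 = 19, stack: [90, 92]
  POP R1  → R1 = 92, stack: [90]
Final: R1 = 92

92


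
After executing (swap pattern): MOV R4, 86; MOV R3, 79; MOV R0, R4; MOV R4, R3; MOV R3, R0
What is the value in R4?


Register state trace (swap pattern):
  MOV R4, 86  → R4 = 86
  MOV R3, 79  → R3 = 79
  MOV R0, R4  → R0 = 86  (save R4)
  MOV R4, R3  → R4 = 79  (R4 gets R3's value)
  MOV R3, R0  → R3 = 86  (R3 gets saved value)
Final: R4 = 79

79


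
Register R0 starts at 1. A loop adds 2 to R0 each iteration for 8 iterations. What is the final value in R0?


Starting value: R0 = 1
  Iter 1: R0 = 1 + 2 = 3
  Iter 2: R0 = 3 + 2 = 5
  Iter 3: R0 = 5 + 2 = 7
  Iter 4: R0 = 7 + 2 = 9
  Iter 5: R0 = 9 + 2 = 11
  Iter 6: R0 = 11 + 2 = 13
  Iter 7: R0 = 13 + 2 = 15
  Iter 8: R0 = 15 + 2 = 17
Final: R0 = 17

17


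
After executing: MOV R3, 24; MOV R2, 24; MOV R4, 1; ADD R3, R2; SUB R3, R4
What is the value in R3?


Register state trace:
  MOV R3, 24  → R3 = 24
  MOV R2, 24  → R2 = 24
  MOV R4, 1  → R4 = 1
  ADD R3, R2  → R3 = 24 + 24 = 48
  SUB R3, R4  → R3 = 48 - 1 = 47
Final: R3 = 47

47


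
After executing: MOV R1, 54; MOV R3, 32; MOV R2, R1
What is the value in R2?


Register state trace:
  MOV R1, 54  → R1 = 54
  MOV R3, 32  → R3 = 32
  MOV R2, R1  → R2 = 54
Final: R2 = 54

54


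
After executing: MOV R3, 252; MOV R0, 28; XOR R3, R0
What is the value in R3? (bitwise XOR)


Register state trace:
  MOV R3, 252  → R3 = 252 (0b11111100)
  MOV R0, 28  → R0 = 28 (0b00011100)
  XOR R3, R0  → R3 = 252 XOR 28 = 224 (0b11100000)
Final: R3 = 224

224


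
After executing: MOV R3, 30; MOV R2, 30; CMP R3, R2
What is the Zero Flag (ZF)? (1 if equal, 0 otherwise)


Register state trace:
  MOV R3, 30  → R3 = 30
  MOV R2, 30  → R2 = 30
  CMP R3, R2  → computes 30 - 30 = 0
  Result is zero, so values are equal
ZF = 1

1


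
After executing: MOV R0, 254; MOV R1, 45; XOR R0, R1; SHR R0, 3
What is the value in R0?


Register state trace:
  MOV R0, 254  → R0 = 254 (0b11111110)
  MOV R1, 45  → R1 = 45 (0b00101101)
  XOR R0, R1  → R0 = 254 XOR 45 = 211 (0b11010011)
  SHR R0, 3  → R0 = 211 >> 3 = 26
Final: R0 = 26

26


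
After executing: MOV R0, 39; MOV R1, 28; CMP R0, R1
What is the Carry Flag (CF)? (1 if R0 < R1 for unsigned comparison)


Register state trace:
  MOV R0, 39  → R0 = 39
  MOV R1, 28  → R1 = 28
  CMP R0, R1  → unsigned 39 - 28: no borrow
  39 >= 28, so CF = 0
CF = 0

0


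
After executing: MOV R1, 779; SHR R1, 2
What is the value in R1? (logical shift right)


Register state trace:
  MOV R1, 779  → R1 = 779
  SHR R1, 2  → R1 = 779 >> 2 = 779 // 2^2 = 194
Final: R1 = 194

194


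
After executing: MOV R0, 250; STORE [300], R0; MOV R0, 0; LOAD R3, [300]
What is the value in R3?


Register and memory trace:
  MOV R0, 250  → R0 = 250
  STORE [300], R0  → mem[300] = 250
  MOV R0, 0  → R0 = 0
  LOAD R3, [300]  → R3 = mem[300] = 250
Final: R3 = 250

250


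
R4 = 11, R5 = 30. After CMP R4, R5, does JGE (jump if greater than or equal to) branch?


Trace:
  R4 = 11, R5 = 30
  CMP R4, R5  → compares 11 vs 30
  JGE checks: is 11 greater than or equal to 30?
  11 < 30, so condition is false
Branch taken: No

No


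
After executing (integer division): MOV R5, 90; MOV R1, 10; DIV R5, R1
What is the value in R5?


Register state trace:
  MOV R5, 90  → R5 = 90
  MOV R1, 10  → R1 = 10
  DIV R5, R1  → R5 = 90 // 10 = 9
Final: R5 = 9

9


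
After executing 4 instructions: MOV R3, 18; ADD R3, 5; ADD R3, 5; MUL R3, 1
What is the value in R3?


Register state trace:
  MOV R3, 18  → R3 = 18
  ADD R3, 5  → R3 = 18 + 5 = 23
  ADD R3, 5  → R3 = 23 + 5 = 28
  MUL R3, 1  → R3 = 28 * 1 = 28
Final: R3 = 28

28


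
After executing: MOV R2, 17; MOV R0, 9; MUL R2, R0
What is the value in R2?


Register state trace:
  MOV R2, 17  → R2 = 17
  MOV R0, 9  → R0 = 9
  MUL R2, R0  → R2 = 17 * 9 = 153
Final: R2 = 153

153


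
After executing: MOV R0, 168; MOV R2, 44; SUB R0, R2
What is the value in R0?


Register state trace:
  MOV R0, 168  → R0 = 168
  MOV R2, 44  → R2 = 44
  SUB R0, R2  → R0 = 168 - 44 = 124
Final: R0 = 124

124


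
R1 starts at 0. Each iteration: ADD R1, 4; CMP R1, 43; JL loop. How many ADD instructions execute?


Loop trace (R1 starts at 0, target 43, step 4):
  ADD #1: R1 = 0 + 4 = 4  → 4 < 43, loop
  ADD #2: R1 = 4 + 4 = 8  → 8 < 43, loop
  ADD #3: R1 = 8 + 4 = 12  → 12 < 43, loop
  ADD #4: R1 = 12 + 4 = 16  → 16 < 43, loop
  ADD #5: R1 = 16 + 4 = 20  → 20 < 43, loop
  ADD #6: R1 = 20 + 4 = 24  → 24 < 43, loop
  ADD #7: R1 = 24 + 4 = 28  → 28 < 43, loop
  ADD #8: R1 = 28 + 4 = 32  → 32 < 43, loop
  ADD #9: R1 = 32 + 4 = 36  → 36 < 43, loop
  ADD #10: R1 = 36 + 4 = 40  → 40 < 43, loop
  ADD #11: R1 = 40 + 4 = 44  → 44 >= 43, exit
Total ADD instructions: 11

11


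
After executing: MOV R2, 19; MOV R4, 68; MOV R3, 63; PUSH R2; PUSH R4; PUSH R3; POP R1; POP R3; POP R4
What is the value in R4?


Stack trace (top is rightmost):
  MOV R2, 19  → R2 = 19
  MOV R4, 68  → R4 = 68
  MOV R3, 63  → R3 = 63
  PUSH R2  → stack: [19]
  PUSH R4  → stack: [19, 68]
  PUSH R3  → stack: [19, 68, 63]
  POP R1  → R1 = 63, stack: [19, 68]
  POP R3  → R3 = 68, stack: [19]
  POP R4  → R4 = 19, stack: []
Final: R4 = 19

19


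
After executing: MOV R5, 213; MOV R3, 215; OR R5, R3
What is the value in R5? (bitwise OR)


Register state trace:
  MOV R5, 213  → R5 = 213 (0b11010101)
  MOV R3, 215  → R3 = 215 (0b11010111)
  OR R5, R3   → R5 = 213 OR 215 = 215 (0b11010111)
Final: R5 = 215

215


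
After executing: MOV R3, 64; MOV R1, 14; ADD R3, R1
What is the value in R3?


Register state trace:
  MOV R3, 64  → R3 = 64
  MOV R1, 14  → R1 = 14
  ADD R3, R1  → R3 = 64 + 14 = 78
Final: R3 = 78

78


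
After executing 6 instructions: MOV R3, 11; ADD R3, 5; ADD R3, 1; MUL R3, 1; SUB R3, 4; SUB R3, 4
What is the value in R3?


Register state trace:
  MOV R3, 11  → R3 = 11
  ADD R3, 5  → R3 = 11 + 5 = 16
  ADD R3, 1  → R3 = 16 + 1 = 17
  MUL R3, 1  → R3 = 17 * 1 = 17
  SUB R3, 4  → R3 = 17 - 4 = 13
  SUB R3, 4  → R3 = 13 - 4 = 9
Final: R3 = 9

9


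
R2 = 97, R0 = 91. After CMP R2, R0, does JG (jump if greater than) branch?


Trace:
  R2 = 97, R0 = 91
  CMP R2, R0  → compares 97 vs 91
  JG checks: is 97 greater than 91?
  97 > 91, so condition is true
Branch taken: Yes

Yes


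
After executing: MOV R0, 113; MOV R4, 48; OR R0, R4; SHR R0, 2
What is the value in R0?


Register state trace:
  MOV R0, 113  → R0 = 113 (0b01110001)
  MOV R4, 48  → R4 = 48 (0b00110000)
  OR R0, R4  → R0 = 113 OR 48 = 113 (0b01110001)
  SHR R0, 2  → R0 = 113 >> 2 = 28
Final: R0 = 28

28


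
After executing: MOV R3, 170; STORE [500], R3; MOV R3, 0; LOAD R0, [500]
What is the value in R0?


Register and memory trace:
  MOV R3, 170  → R3 = 170
  STORE [500], R3  → mem[500] = 170
  MOV R3, 0  → R3 = 0
  LOAD R0, [500]  → R0 = mem[500] = 170
Final: R0 = 170

170


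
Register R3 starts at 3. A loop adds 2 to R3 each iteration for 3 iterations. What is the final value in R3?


Starting value: R3 = 3
  Iter 1: R3 = 3 + 2 = 5
  Iter 2: R3 = 5 + 2 = 7
  Iter 3: R3 = 7 + 2 = 9
Final: R3 = 9

9


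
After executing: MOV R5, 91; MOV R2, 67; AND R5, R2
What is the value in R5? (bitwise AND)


Register state trace:
  MOV R5, 91  → R5 = 91 (0b01011011)
  MOV R2, 67  → R2 = 67 (0b01000011)
  AND R5, R2  → R5 = 91 AND 67 = 67 (0b01000011)
Final: R5 = 67

67


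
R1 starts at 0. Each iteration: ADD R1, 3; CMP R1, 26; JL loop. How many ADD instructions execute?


Loop trace (R1 starts at 0, target 26, step 3):
  ADD #1: R1 = 0 + 3 = 3  → 3 < 26, loop
  ADD #2: R1 = 3 + 3 = 6  → 6 < 26, loop
  ADD #3: R1 = 6 + 3 = 9  → 9 < 26, loop
  ADD #4: R1 = 9 + 3 = 12  → 12 < 26, loop
  ADD #5: R1 = 12 + 3 = 15  → 15 < 26, loop
  ADD #6: R1 = 15 + 3 = 18  → 18 < 26, loop
  ADD #7: R1 = 18 + 3 = 21  → 21 < 26, loop
  ADD #8: R1 = 21 + 3 = 24  → 24 < 26, loop
  ADD #9: R1 = 24 + 3 = 27  → 27 >= 26, exit
Total ADD instructions: 9

9


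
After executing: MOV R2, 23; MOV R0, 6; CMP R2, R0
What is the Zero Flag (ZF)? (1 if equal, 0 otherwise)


Register state trace:
  MOV R2, 23  → R2 = 23
  MOV R0, 6  → R0 = 6
  CMP R2, R0  → computes 23 - 6 = 17
  Result is nonzero, so values are not equal
ZF = 0

0


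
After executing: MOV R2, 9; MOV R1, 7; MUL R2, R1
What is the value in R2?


Register state trace:
  MOV R2, 9  → R2 = 9
  MOV R1, 7  → R1 = 7
  MUL R2, R1  → R2 = 9 * 7 = 63
Final: R2 = 63

63


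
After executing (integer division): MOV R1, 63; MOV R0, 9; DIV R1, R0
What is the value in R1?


Register state trace:
  MOV R1, 63  → R1 = 63
  MOV R0, 9  → R0 = 9
  DIV R1, R0  → R1 = 63 // 9 = 7
Final: R1 = 7

7


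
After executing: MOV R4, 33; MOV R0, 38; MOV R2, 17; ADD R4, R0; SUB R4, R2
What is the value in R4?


Register state trace:
  MOV R4, 33  → R4 = 33
  MOV R0, 38  → R0 = 38
  MOV R2, 17  → R2 = 17
  ADD R4, R0  → R4 = 33 + 38 = 71
  SUB R4, R2  → R4 = 71 - 17 = 54
Final: R4 = 54

54


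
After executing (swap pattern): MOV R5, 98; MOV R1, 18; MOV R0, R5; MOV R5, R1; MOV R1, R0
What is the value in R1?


Register state trace (swap pattern):
  MOV R5, 98  → R5 = 98
  MOV R1, 18  → R1 = 18
  MOV R0, R5  → R0 = 98  (save R5)
  MOV R5, R1  → R5 = 18  (R5 gets R1's value)
  MOV R1, R0  → R1 = 98  (R1 gets saved value)
Final: R1 = 98

98


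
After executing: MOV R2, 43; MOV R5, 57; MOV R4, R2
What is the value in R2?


Register state trace:
  MOV R2, 43  → R2 = 43
  MOV R5, 57  → R5 = 57
  MOV R4, R2  → R4 = 43
Final: R2 = 43

43


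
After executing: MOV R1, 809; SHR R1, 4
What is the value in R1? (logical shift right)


Register state trace:
  MOV R1, 809  → R1 = 809
  SHR R1, 4  → R1 = 809 >> 4 = 809 // 2^4 = 50
Final: R1 = 50

50


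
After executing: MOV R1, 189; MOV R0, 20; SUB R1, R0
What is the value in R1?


Register state trace:
  MOV R1, 189  → R1 = 189
  MOV R0, 20  → R0 = 20
  SUB R1, R0  → R1 = 189 - 20 = 169
Final: R1 = 169

169


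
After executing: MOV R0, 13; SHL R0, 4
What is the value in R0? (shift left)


Register state trace:
  MOV R0, 13  → R0 = 13
  SHL R0, 4  → R0 = 13 << 4 = 13 * 2^4 = 208
Final: R0 = 208

208


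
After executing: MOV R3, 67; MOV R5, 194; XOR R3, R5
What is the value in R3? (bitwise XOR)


Register state trace:
  MOV R3, 67  → R3 = 67 (0b01000011)
  MOV R5, 194  → R5 = 194 (0b11000010)
  XOR R3, R5  → R3 = 67 XOR 194 = 129 (0b10000001)
Final: R3 = 129

129


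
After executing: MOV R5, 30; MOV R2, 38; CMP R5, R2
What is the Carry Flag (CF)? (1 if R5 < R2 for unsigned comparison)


Register state trace:
  MOV R5, 30  → R5 = 30
  MOV R2, 38  → R2 = 38
  CMP R5, R2  → unsigned 30 - 38: borrow occurs
  30 < 38, so CF = 1
CF = 1

1


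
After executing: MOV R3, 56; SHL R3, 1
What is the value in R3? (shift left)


Register state trace:
  MOV R3, 56  → R3 = 56
  SHL R3, 1  → R3 = 56 << 1 = 56 * 2^1 = 112
Final: R3 = 112

112


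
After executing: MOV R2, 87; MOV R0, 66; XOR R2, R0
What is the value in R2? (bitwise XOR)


Register state trace:
  MOV R2, 87  → R2 = 87 (0b01010111)
  MOV R0, 66  → R0 = 66 (0b01000010)
  XOR R2, R0  → R2 = 87 XOR 66 = 21 (0b00010101)
Final: R2 = 21

21


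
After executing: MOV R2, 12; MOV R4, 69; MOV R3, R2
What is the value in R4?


Register state trace:
  MOV R2, 12  → R2 = 12
  MOV R4, 69  → R4 = 69
  MOV R3, R2  → R3 = 12
Final: R4 = 69

69


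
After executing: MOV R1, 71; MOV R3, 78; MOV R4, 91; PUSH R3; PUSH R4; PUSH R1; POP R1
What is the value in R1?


Stack trace (top is rightmost):
  MOV R1, 71  → R1 = 71
  MOV R3, 78  → R3 = 78
  MOV R4, 91  → R4 = 91
  PUSH R3  → stack: [78]
  PUSH R4  → stack: [78, 91]
  PUSH R1  → stack: [78, 91, 71]
  POP R1  → R1 = 71, stack: [78, 91]
Final: R1 = 71

71


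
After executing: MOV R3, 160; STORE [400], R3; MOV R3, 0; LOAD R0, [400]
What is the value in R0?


Register and memory trace:
  MOV R3, 160  → R3 = 160
  STORE [400], R3  → mem[400] = 160
  MOV R3, 0  → R3 = 0
  LOAD R0, [400]  → R0 = mem[400] = 160
Final: R0 = 160

160


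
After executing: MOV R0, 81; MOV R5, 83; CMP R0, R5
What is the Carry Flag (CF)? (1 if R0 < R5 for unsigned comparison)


Register state trace:
  MOV R0, 81  → R0 = 81
  MOV R5, 83  → R5 = 83
  CMP R0, R5  → unsigned 81 - 83: borrow occurs
  81 < 83, so CF = 1
CF = 1

1


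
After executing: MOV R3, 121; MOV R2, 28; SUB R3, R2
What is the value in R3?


Register state trace:
  MOV R3, 121  → R3 = 121
  MOV R2, 28  → R2 = 28
  SUB R3, R2  → R3 = 121 - 28 = 93
Final: R3 = 93

93


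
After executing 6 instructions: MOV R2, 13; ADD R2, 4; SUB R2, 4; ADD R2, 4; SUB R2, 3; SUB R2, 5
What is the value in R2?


Register state trace:
  MOV R2, 13  → R2 = 13
  ADD R2, 4  → R2 = 13 + 4 = 17
  SUB R2, 4  → R2 = 17 - 4 = 13
  ADD R2, 4  → R2 = 13 + 4 = 17
  SUB R2, 3  → R2 = 17 - 3 = 14
  SUB R2, 5  → R2 = 14 - 5 = 9
Final: R2 = 9

9


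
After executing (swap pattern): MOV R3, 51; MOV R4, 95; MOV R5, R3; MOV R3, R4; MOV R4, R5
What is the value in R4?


Register state trace (swap pattern):
  MOV R3, 51  → R3 = 51
  MOV R4, 95  → R4 = 95
  MOV R5, R3  → R5 = 51  (save R3)
  MOV R3, R4  → R3 = 95  (R3 gets R4's value)
  MOV R4, R5  → R4 = 51  (R4 gets saved value)
Final: R4 = 51

51


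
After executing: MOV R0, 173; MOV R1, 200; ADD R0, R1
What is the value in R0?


Register state trace:
  MOV R0, 173  → R0 = 173
  MOV R1, 200  → R1 = 200
  ADD R0, R1  → R0 = 173 + 200 = 373
Final: R0 = 373

373


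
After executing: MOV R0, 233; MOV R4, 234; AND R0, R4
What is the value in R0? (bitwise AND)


Register state trace:
  MOV R0, 233  → R0 = 233 (0b11101001)
  MOV R4, 234  → R4 = 234 (0b11101010)
  AND R0, R4  → R0 = 233 AND 234 = 232 (0b11101000)
Final: R0 = 232

232


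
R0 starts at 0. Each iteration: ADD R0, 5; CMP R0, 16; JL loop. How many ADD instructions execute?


Loop trace (R0 starts at 0, target 16, step 5):
  ADD #1: R0 = 0 + 5 = 5  → 5 < 16, loop
  ADD #2: R0 = 5 + 5 = 10  → 10 < 16, loop
  ADD #3: R0 = 10 + 5 = 15  → 15 < 16, loop
  ADD #4: R0 = 15 + 5 = 20  → 20 >= 16, exit
Total ADD instructions: 4

4


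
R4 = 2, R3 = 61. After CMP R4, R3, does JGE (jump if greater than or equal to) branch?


Trace:
  R4 = 2, R3 = 61
  CMP R4, R3  → compares 2 vs 61
  JGE checks: is 2 greater than or equal to 61?
  2 < 61, so condition is false
Branch taken: No

No


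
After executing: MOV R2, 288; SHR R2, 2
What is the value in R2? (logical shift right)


Register state trace:
  MOV R2, 288  → R2 = 288
  SHR R2, 2  → R2 = 288 >> 2 = 288 // 2^2 = 72
Final: R2 = 72

72


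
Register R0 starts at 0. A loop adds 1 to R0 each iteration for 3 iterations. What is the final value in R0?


Starting value: R0 = 0
  Iter 1: R0 = 0 + 1 = 1
  Iter 2: R0 = 1 + 1 = 2
  Iter 3: R0 = 2 + 1 = 3
Final: R0 = 3

3


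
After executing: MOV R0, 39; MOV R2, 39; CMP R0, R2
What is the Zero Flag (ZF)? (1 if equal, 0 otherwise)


Register state trace:
  MOV R0, 39  → R0 = 39
  MOV R2, 39  → R2 = 39
  CMP R0, R2  → computes 39 - 39 = 0
  Result is zero, so values are equal
ZF = 1

1


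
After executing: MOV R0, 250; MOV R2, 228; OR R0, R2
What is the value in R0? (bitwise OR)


Register state trace:
  MOV R0, 250  → R0 = 250 (0b11111010)
  MOV R2, 228  → R2 = 228 (0b11100100)
  OR R0, R2   → R0 = 250 OR 228 = 254 (0b11111110)
Final: R0 = 254

254


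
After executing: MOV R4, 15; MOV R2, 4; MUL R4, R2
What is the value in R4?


Register state trace:
  MOV R4, 15  → R4 = 15
  MOV R2, 4  → R2 = 4
  MUL R4, R2  → R4 = 15 * 4 = 60
Final: R4 = 60

60


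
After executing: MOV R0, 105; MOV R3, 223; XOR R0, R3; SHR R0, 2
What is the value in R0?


Register state trace:
  MOV R0, 105  → R0 = 105 (0b01101001)
  MOV R3, 223  → R3 = 223 (0b11011111)
  XOR R0, R3  → R0 = 105 XOR 223 = 182 (0b10110110)
  SHR R0, 2  → R0 = 182 >> 2 = 45
Final: R0 = 45

45


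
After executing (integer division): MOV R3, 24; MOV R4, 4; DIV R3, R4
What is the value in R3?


Register state trace:
  MOV R3, 24  → R3 = 24
  MOV R4, 4  → R4 = 4
  DIV R3, R4  → R3 = 24 // 4 = 6
Final: R3 = 6

6


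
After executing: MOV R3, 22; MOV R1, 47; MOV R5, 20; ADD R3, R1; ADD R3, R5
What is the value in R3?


Register state trace:
  MOV R3, 22  → R3 = 22
  MOV R1, 47  → R1 = 47
  MOV R5, 20  → R5 = 20
  ADD R3, R1  → R3 = 22 + 47 = 69
  ADD R3, R5  → R3 = 69 + 20 = 89
Final: R3 = 89

89


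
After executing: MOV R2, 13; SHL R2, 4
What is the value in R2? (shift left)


Register state trace:
  MOV R2, 13  → R2 = 13
  SHL R2, 4  → R2 = 13 << 4 = 13 * 2^4 = 208
Final: R2 = 208

208


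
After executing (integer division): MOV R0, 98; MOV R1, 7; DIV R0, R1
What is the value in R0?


Register state trace:
  MOV R0, 98  → R0 = 98
  MOV R1, 7  → R1 = 7
  DIV R0, R1  → R0 = 98 // 7 = 14
Final: R0 = 14

14


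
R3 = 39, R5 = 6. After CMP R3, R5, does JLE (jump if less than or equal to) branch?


Trace:
  R3 = 39, R5 = 6
  CMP R3, R5  → compares 39 vs 6
  JLE checks: is 39 less than or equal to 6?
  39 > 6, so condition is false
Branch taken: No

No


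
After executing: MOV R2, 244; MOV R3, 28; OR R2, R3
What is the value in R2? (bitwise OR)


Register state trace:
  MOV R2, 244  → R2 = 244 (0b11110100)
  MOV R3, 28  → R3 = 28 (0b00011100)
  OR R2, R3   → R2 = 244 OR 28 = 252 (0b11111100)
Final: R2 = 252

252


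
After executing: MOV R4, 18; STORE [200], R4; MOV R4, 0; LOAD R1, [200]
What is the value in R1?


Register and memory trace:
  MOV R4, 18  → R4 = 18
  STORE [200], R4  → mem[200] = 18
  MOV R4, 0  → R4 = 0
  LOAD R1, [200]  → R1 = mem[200] = 18
Final: R1 = 18

18


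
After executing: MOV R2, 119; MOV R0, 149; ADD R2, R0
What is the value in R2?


Register state trace:
  MOV R2, 119  → R2 = 119
  MOV R0, 149  → R0 = 149
  ADD R2, R0  → R2 = 119 + 149 = 268
Final: R2 = 268

268


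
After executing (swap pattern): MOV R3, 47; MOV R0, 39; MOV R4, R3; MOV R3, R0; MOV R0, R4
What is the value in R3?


Register state trace (swap pattern):
  MOV R3, 47  → R3 = 47
  MOV R0, 39  → R0 = 39
  MOV R4, R3  → R4 = 47  (save R3)
  MOV R3, R0  → R3 = 39  (R3 gets R0's value)
  MOV R0, R4  → R0 = 47  (R0 gets saved value)
Final: R3 = 39

39


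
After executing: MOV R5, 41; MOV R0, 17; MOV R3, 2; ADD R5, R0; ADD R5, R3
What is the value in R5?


Register state trace:
  MOV R5, 41  → R5 = 41
  MOV R0, 17  → R0 = 17
  MOV R3, 2  → R3 = 2
  ADD R5, R0  → R5 = 41 + 17 = 58
  ADD R5, R3  → R5 = 58 + 2 = 60
Final: R5 = 60

60


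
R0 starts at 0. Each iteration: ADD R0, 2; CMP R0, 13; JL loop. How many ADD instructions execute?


Loop trace (R0 starts at 0, target 13, step 2):
  ADD #1: R0 = 0 + 2 = 2  → 2 < 13, loop
  ADD #2: R0 = 2 + 2 = 4  → 4 < 13, loop
  ADD #3: R0 = 4 + 2 = 6  → 6 < 13, loop
  ADD #4: R0 = 6 + 2 = 8  → 8 < 13, loop
  ADD #5: R0 = 8 + 2 = 10  → 10 < 13, loop
  ADD #6: R0 = 10 + 2 = 12  → 12 < 13, loop
  ADD #7: R0 = 12 + 2 = 14  → 14 >= 13, exit
Total ADD instructions: 7

7


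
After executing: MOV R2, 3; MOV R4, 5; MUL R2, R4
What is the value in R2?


Register state trace:
  MOV R2, 3  → R2 = 3
  MOV R4, 5  → R4 = 5
  MUL R2, R4  → R2 = 3 * 5 = 15
Final: R2 = 15

15


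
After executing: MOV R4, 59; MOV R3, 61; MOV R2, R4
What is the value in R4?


Register state trace:
  MOV R4, 59  → R4 = 59
  MOV R3, 61  → R3 = 61
  MOV R2, R4  → R2 = 59
Final: R4 = 59

59


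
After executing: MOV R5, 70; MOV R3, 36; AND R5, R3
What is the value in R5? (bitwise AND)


Register state trace:
  MOV R5, 70  → R5 = 70 (0b01000110)
  MOV R3, 36  → R3 = 36 (0b00100100)
  AND R5, R3  → R5 = 70 AND 36 = 4 (0b00000100)
Final: R5 = 4

4


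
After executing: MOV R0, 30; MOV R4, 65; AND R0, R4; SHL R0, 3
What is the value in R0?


Register state trace:
  MOV R0, 30  → R0 = 30 (0b00011110)
  MOV R4, 65  → R4 = 65 (0b01000001)
  AND R0, R4  → R0 = 30 AND 65 = 0 (0b00000000)
  SHL R0, 3  → R0 = 0 << 3 = 0
Final: R0 = 0

0


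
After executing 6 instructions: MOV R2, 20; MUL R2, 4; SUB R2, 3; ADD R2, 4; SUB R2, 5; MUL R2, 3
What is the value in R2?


Register state trace:
  MOV R2, 20  → R2 = 20
  MUL R2, 4  → R2 = 20 * 4 = 80
  SUB R2, 3  → R2 = 80 - 3 = 77
  ADD R2, 4  → R2 = 77 + 4 = 81
  SUB R2, 5  → R2 = 81 - 5 = 76
  MUL R2, 3  → R2 = 76 * 3 = 228
Final: R2 = 228

228


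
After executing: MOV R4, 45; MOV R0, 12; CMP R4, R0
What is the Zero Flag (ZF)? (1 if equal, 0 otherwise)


Register state trace:
  MOV R4, 45  → R4 = 45
  MOV R0, 12  → R0 = 12
  CMP R4, R0  → computes 45 - 12 = 33
  Result is nonzero, so values are not equal
ZF = 0

0


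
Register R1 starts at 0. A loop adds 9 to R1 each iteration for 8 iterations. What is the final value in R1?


Starting value: R1 = 0
  Iter 1: R1 = 0 + 9 = 9
  Iter 2: R1 = 9 + 9 = 18
  Iter 3: R1 = 18 + 9 = 27
  Iter 4: R1 = 27 + 9 = 36
  Iter 5: R1 = 36 + 9 = 45
  Iter 6: R1 = 45 + 9 = 54
  Iter 7: R1 = 54 + 9 = 63
  Iter 8: R1 = 63 + 9 = 72
Final: R1 = 72

72


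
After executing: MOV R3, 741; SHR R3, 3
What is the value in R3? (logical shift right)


Register state trace:
  MOV R3, 741  → R3 = 741
  SHR R3, 3  → R3 = 741 >> 3 = 741 // 2^3 = 92
Final: R3 = 92

92


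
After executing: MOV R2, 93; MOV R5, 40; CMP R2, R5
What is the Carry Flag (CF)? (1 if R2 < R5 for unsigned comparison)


Register state trace:
  MOV R2, 93  → R2 = 93
  MOV R5, 40  → R5 = 40
  CMP R2, R5  → unsigned 93 - 40: no borrow
  93 >= 40, so CF = 0
CF = 0

0


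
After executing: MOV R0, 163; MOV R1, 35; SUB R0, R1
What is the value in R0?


Register state trace:
  MOV R0, 163  → R0 = 163
  MOV R1, 35  → R1 = 35
  SUB R0, R1  → R0 = 163 - 35 = 128
Final: R0 = 128

128


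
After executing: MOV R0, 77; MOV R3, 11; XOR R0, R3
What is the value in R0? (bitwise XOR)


Register state trace:
  MOV R0, 77  → R0 = 77 (0b01001101)
  MOV R3, 11  → R3 = 11 (0b00001011)
  XOR R0, R3  → R0 = 77 XOR 11 = 70 (0b01000110)
Final: R0 = 70

70


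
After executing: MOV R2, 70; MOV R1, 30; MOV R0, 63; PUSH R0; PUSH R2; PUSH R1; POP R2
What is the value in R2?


Stack trace (top is rightmost):
  MOV R2, 70  → R2 = 70
  MOV R1, 30  → R1 = 30
  MOV R0, 63  → R0 = 63
  PUSH R0  → stack: [63]
  PUSH R2  → stack: [63, 70]
  PUSH R1  → stack: [63, 70, 30]
  POP R2  → R2 = 30, stack: [63, 70]
Final: R2 = 30

30


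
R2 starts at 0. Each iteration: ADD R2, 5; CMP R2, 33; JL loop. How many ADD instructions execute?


Loop trace (R2 starts at 0, target 33, step 5):
  ADD #1: R2 = 0 + 5 = 5  → 5 < 33, loop
  ADD #2: R2 = 5 + 5 = 10  → 10 < 33, loop
  ADD #3: R2 = 10 + 5 = 15  → 15 < 33, loop
  ADD #4: R2 = 15 + 5 = 20  → 20 < 33, loop
  ADD #5: R2 = 20 + 5 = 25  → 25 < 33, loop
  ADD #6: R2 = 25 + 5 = 30  → 30 < 33, loop
  ADD #7: R2 = 30 + 5 = 35  → 35 >= 33, exit
Total ADD instructions: 7

7


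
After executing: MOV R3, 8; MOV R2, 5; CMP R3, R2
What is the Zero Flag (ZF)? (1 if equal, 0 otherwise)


Register state trace:
  MOV R3, 8  → R3 = 8
  MOV R2, 5  → R2 = 5
  CMP R3, R2  → computes 8 - 5 = 3
  Result is nonzero, so values are not equal
ZF = 0

0


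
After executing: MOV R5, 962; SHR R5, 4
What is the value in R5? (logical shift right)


Register state trace:
  MOV R5, 962  → R5 = 962
  SHR R5, 4  → R5 = 962 >> 4 = 962 // 2^4 = 60
Final: R5 = 60

60


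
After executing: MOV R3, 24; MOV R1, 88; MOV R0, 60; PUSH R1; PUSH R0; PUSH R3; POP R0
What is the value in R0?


Stack trace (top is rightmost):
  MOV R3, 24  → R3 = 24
  MOV R1, 88  → R1 = 88
  MOV R0, 60  → R0 = 60
  PUSH R1  → stack: [88]
  PUSH R0  → stack: [88, 60]
  PUSH R3  → stack: [88, 60, 24]
  POP R0  → R0 = 24, stack: [88, 60]
Final: R0 = 24

24


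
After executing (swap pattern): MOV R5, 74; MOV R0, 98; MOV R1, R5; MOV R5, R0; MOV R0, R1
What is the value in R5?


Register state trace (swap pattern):
  MOV R5, 74  → R5 = 74
  MOV R0, 98  → R0 = 98
  MOV R1, R5  → R1 = 74  (save R5)
  MOV R5, R0  → R5 = 98  (R5 gets R0's value)
  MOV R0, R1  → R0 = 74  (R0 gets saved value)
Final: R5 = 98

98


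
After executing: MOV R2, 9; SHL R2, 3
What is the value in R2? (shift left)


Register state trace:
  MOV R2, 9  → R2 = 9
  SHL R2, 3  → R2 = 9 << 3 = 9 * 2^3 = 72
Final: R2 = 72

72


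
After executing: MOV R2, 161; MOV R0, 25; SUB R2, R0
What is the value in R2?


Register state trace:
  MOV R2, 161  → R2 = 161
  MOV R0, 25  → R0 = 25
  SUB R2, R0  → R2 = 161 - 25 = 136
Final: R2 = 136

136


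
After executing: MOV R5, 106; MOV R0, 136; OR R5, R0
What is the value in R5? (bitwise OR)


Register state trace:
  MOV R5, 106  → R5 = 106 (0b01101010)
  MOV R0, 136  → R0 = 136 (0b10001000)
  OR R5, R0   → R5 = 106 OR 136 = 234 (0b11101010)
Final: R5 = 234

234


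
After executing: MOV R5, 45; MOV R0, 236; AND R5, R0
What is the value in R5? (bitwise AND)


Register state trace:
  MOV R5, 45  → R5 = 45 (0b00101101)
  MOV R0, 236  → R0 = 236 (0b11101100)
  AND R5, R0  → R5 = 45 AND 236 = 44 (0b00101100)
Final: R5 = 44

44


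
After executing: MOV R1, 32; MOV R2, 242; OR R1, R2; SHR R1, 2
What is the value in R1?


Register state trace:
  MOV R1, 32  → R1 = 32 (0b00100000)
  MOV R2, 242  → R2 = 242 (0b11110010)
  OR R1, R2  → R1 = 32 OR 242 = 242 (0b11110010)
  SHR R1, 2  → R1 = 242 >> 2 = 60
Final: R1 = 60

60


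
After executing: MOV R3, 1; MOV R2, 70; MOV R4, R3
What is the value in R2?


Register state trace:
  MOV R3, 1  → R3 = 1
  MOV R2, 70  → R2 = 70
  MOV R4, R3  → R4 = 1
Final: R2 = 70

70


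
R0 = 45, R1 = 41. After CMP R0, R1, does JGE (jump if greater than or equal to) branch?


Trace:
  R0 = 45, R1 = 41
  CMP R0, R1  → compares 45 vs 41
  JGE checks: is 45 greater than or equal to 41?
  45 > 41, so condition is true
Branch taken: Yes

Yes


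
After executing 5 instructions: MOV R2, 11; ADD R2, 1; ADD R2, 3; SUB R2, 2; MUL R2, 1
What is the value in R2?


Register state trace:
  MOV R2, 11  → R2 = 11
  ADD R2, 1  → R2 = 11 + 1 = 12
  ADD R2, 3  → R2 = 12 + 3 = 15
  SUB R2, 2  → R2 = 15 - 2 = 13
  MUL R2, 1  → R2 = 13 * 1 = 13
Final: R2 = 13

13


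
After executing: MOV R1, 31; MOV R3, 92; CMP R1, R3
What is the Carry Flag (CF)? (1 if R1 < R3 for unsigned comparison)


Register state trace:
  MOV R1, 31  → R1 = 31
  MOV R3, 92  → R3 = 92
  CMP R1, R3  → unsigned 31 - 92: borrow occurs
  31 < 92, so CF = 1
CF = 1

1


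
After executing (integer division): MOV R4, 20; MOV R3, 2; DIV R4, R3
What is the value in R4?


Register state trace:
  MOV R4, 20  → R4 = 20
  MOV R3, 2  → R3 = 2
  DIV R4, R3  → R4 = 20 // 2 = 10
Final: R4 = 10

10


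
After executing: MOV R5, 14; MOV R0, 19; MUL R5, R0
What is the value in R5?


Register state trace:
  MOV R5, 14  → R5 = 14
  MOV R0, 19  → R0 = 19
  MUL R5, R0  → R5 = 14 * 19 = 266
Final: R5 = 266

266


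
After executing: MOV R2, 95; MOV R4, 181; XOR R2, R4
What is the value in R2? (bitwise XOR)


Register state trace:
  MOV R2, 95  → R2 = 95 (0b01011111)
  MOV R4, 181  → R4 = 181 (0b10110101)
  XOR R2, R4  → R2 = 95 XOR 181 = 234 (0b11101010)
Final: R2 = 234

234


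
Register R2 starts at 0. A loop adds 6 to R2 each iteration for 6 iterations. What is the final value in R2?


Starting value: R2 = 0
  Iter 1: R2 = 0 + 6 = 6
  Iter 2: R2 = 6 + 6 = 12
  Iter 3: R2 = 12 + 6 = 18
  Iter 4: R2 = 18 + 6 = 24
  Iter 5: R2 = 24 + 6 = 30
  Iter 6: R2 = 30 + 6 = 36
Final: R2 = 36

36


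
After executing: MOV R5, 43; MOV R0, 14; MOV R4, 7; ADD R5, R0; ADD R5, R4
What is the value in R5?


Register state trace:
  MOV R5, 43  → R5 = 43
  MOV R0, 14  → R0 = 14
  MOV R4, 7  → R4 = 7
  ADD R5, R0  → R5 = 43 + 14 = 57
  ADD R5, R4  → R5 = 57 + 7 = 64
Final: R5 = 64

64


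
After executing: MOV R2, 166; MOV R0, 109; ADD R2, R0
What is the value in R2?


Register state trace:
  MOV R2, 166  → R2 = 166
  MOV R0, 109  → R0 = 109
  ADD R2, R0  → R2 = 166 + 109 = 275
Final: R2 = 275

275


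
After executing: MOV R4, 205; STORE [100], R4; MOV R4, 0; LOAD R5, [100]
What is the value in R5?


Register and memory trace:
  MOV R4, 205  → R4 = 205
  STORE [100], R4  → mem[100] = 205
  MOV R4, 0  → R4 = 0
  LOAD R5, [100]  → R5 = mem[100] = 205
Final: R5 = 205

205


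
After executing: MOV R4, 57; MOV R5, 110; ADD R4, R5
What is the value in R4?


Register state trace:
  MOV R4, 57  → R4 = 57
  MOV R5, 110  → R5 = 110
  ADD R4, R5  → R4 = 57 + 110 = 167
Final: R4 = 167

167


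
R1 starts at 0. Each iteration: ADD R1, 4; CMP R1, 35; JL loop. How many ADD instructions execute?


Loop trace (R1 starts at 0, target 35, step 4):
  ADD #1: R1 = 0 + 4 = 4  → 4 < 35, loop
  ADD #2: R1 = 4 + 4 = 8  → 8 < 35, loop
  ADD #3: R1 = 8 + 4 = 12  → 12 < 35, loop
  ADD #4: R1 = 12 + 4 = 16  → 16 < 35, loop
  ADD #5: R1 = 16 + 4 = 20  → 20 < 35, loop
  ADD #6: R1 = 20 + 4 = 24  → 24 < 35, loop
  ADD #7: R1 = 24 + 4 = 28  → 28 < 35, loop
  ADD #8: R1 = 28 + 4 = 32  → 32 < 35, loop
  ADD #9: R1 = 32 + 4 = 36  → 36 >= 35, exit
Total ADD instructions: 9

9


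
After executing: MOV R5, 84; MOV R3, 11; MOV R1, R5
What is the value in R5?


Register state trace:
  MOV R5, 84  → R5 = 84
  MOV R3, 11  → R3 = 11
  MOV R1, R5  → R1 = 84
Final: R5 = 84

84


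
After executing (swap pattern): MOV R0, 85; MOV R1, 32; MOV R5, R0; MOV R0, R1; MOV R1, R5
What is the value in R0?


Register state trace (swap pattern):
  MOV R0, 85  → R0 = 85
  MOV R1, 32  → R1 = 32
  MOV R5, R0  → R5 = 85  (save R0)
  MOV R0, R1  → R0 = 32  (R0 gets R1's value)
  MOV R1, R5  → R1 = 85  (R1 gets saved value)
Final: R0 = 32

32


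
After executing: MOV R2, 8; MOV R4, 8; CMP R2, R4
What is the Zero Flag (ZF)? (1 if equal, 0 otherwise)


Register state trace:
  MOV R2, 8  → R2 = 8
  MOV R4, 8  → R4 = 8
  CMP R2, R4  → computes 8 - 8 = 0
  Result is zero, so values are equal
ZF = 1

1


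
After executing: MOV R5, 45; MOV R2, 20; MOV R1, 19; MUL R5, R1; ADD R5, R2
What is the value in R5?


Register state trace:
  MOV R5, 45  → R5 = 45
  MOV R2, 20  → R2 = 20
  MOV R1, 19  → R1 = 19
  MUL R5, R1  → R5 = 45 * 19 = 855
  ADD R5, R2  → R5 = 855 + 20 = 875
Final: R5 = 875

875


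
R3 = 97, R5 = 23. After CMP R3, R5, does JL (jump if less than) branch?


Trace:
  R3 = 97, R5 = 23
  CMP R3, R5  → compares 97 vs 23
  JL checks: is 97 less than 23?
  97 > 23, so condition is false
Branch taken: No

No


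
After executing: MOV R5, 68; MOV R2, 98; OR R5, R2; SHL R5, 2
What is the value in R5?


Register state trace:
  MOV R5, 68  → R5 = 68 (0b01000100)
  MOV R2, 98  → R2 = 98 (0b01100010)
  OR R5, R2  → R5 = 68 OR 98 = 102 (0b01100110)
  SHL R5, 2  → R5 = 102 << 2 = 408
Final: R5 = 408

408


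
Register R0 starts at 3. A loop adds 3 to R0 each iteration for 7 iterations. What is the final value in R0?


Starting value: R0 = 3
  Iter 1: R0 = 3 + 3 = 6
  Iter 2: R0 = 6 + 3 = 9
  Iter 3: R0 = 9 + 3 = 12
  Iter 4: R0 = 12 + 3 = 15
  Iter 5: R0 = 15 + 3 = 18
  Iter 6: R0 = 18 + 3 = 21
  Iter 7: R0 = 21 + 3 = 24
Final: R0 = 24

24


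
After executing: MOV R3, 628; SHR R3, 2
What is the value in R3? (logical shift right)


Register state trace:
  MOV R3, 628  → R3 = 628
  SHR R3, 2  → R3 = 628 >> 2 = 628 // 2^2 = 157
Final: R3 = 157

157


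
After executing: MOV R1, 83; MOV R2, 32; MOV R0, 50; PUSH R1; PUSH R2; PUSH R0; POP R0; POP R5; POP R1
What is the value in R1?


Stack trace (top is rightmost):
  MOV R1, 83  → R1 = 83
  MOV R2, 32  → R2 = 32
  MOV R0, 50  → R0 = 50
  PUSH R1  → stack: [83]
  PUSH R2  → stack: [83, 32]
  PUSH R0  → stack: [83, 32, 50]
  POP R0  → R0 = 50, stack: [83, 32]
  POP R5  → R5 = 32, stack: [83]
  POP R1  → R1 = 83, stack: []
Final: R1 = 83

83


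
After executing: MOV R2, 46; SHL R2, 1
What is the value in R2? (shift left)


Register state trace:
  MOV R2, 46  → R2 = 46
  SHL R2, 1  → R2 = 46 << 1 = 46 * 2^1 = 92
Final: R2 = 92

92


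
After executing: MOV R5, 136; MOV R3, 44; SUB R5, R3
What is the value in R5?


Register state trace:
  MOV R5, 136  → R5 = 136
  MOV R3, 44  → R3 = 44
  SUB R5, R3  → R5 = 136 - 44 = 92
Final: R5 = 92

92


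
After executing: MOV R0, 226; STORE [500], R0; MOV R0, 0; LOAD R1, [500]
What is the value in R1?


Register and memory trace:
  MOV R0, 226  → R0 = 226
  STORE [500], R0  → mem[500] = 226
  MOV R0, 0  → R0 = 0
  LOAD R1, [500]  → R1 = mem[500] = 226
Final: R1 = 226

226


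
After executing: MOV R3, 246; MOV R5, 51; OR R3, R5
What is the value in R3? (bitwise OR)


Register state trace:
  MOV R3, 246  → R3 = 246 (0b11110110)
  MOV R5, 51  → R5 = 51 (0b00110011)
  OR R3, R5   → R3 = 246 OR 51 = 247 (0b11110111)
Final: R3 = 247

247


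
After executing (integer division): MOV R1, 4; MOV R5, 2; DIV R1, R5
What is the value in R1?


Register state trace:
  MOV R1, 4  → R1 = 4
  MOV R5, 2  → R5 = 2
  DIV R1, R5  → R1 = 4 // 2 = 2
Final: R1 = 2

2


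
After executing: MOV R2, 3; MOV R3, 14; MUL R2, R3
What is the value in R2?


Register state trace:
  MOV R2, 3  → R2 = 3
  MOV R3, 14  → R3 = 14
  MUL R2, R3  → R2 = 3 * 14 = 42
Final: R2 = 42

42


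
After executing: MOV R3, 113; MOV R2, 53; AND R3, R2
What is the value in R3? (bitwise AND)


Register state trace:
  MOV R3, 113  → R3 = 113 (0b01110001)
  MOV R2, 53  → R2 = 53 (0b00110101)
  AND R3, R2  → R3 = 113 AND 53 = 49 (0b00110001)
Final: R3 = 49

49


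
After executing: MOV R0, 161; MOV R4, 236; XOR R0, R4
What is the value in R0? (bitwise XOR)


Register state trace:
  MOV R0, 161  → R0 = 161 (0b10100001)
  MOV R4, 236  → R4 = 236 (0b11101100)
  XOR R0, R4  → R0 = 161 XOR 236 = 77 (0b01001101)
Final: R0 = 77

77


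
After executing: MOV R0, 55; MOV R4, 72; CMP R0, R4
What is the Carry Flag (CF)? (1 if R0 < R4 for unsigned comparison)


Register state trace:
  MOV R0, 55  → R0 = 55
  MOV R4, 72  → R4 = 72
  CMP R0, R4  → unsigned 55 - 72: borrow occurs
  55 < 72, so CF = 1
CF = 1

1


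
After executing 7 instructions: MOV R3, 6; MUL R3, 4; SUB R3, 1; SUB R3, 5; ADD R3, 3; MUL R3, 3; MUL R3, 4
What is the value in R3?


Register state trace:
  MOV R3, 6  → R3 = 6
  MUL R3, 4  → R3 = 6 * 4 = 24
  SUB R3, 1  → R3 = 24 - 1 = 23
  SUB R3, 5  → R3 = 23 - 5 = 18
  ADD R3, 3  → R3 = 18 + 3 = 21
  MUL R3, 3  → R3 = 21 * 3 = 63
  MUL R3, 4  → R3 = 63 * 4 = 252
Final: R3 = 252

252


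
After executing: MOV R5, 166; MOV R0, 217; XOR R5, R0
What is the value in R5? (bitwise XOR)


Register state trace:
  MOV R5, 166  → R5 = 166 (0b10100110)
  MOV R0, 217  → R0 = 217 (0b11011001)
  XOR R5, R0  → R5 = 166 XOR 217 = 127 (0b01111111)
Final: R5 = 127

127


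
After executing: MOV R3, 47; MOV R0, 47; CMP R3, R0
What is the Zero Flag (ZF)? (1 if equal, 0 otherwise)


Register state trace:
  MOV R3, 47  → R3 = 47
  MOV R0, 47  → R0 = 47
  CMP R3, R0  → computes 47 - 47 = 0
  Result is zero, so values are equal
ZF = 1

1


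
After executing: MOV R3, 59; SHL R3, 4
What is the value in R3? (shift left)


Register state trace:
  MOV R3, 59  → R3 = 59
  SHL R3, 4  → R3 = 59 << 4 = 59 * 2^4 = 944
Final: R3 = 944

944


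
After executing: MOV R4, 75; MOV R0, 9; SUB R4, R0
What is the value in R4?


Register state trace:
  MOV R4, 75  → R4 = 75
  MOV R0, 9  → R0 = 9
  SUB R4, R0  → R4 = 75 - 9 = 66
Final: R4 = 66

66


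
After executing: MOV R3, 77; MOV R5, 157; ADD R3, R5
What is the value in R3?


Register state trace:
  MOV R3, 77  → R3 = 77
  MOV R5, 157  → R5 = 157
  ADD R3, R5  → R3 = 77 + 157 = 234
Final: R3 = 234

234


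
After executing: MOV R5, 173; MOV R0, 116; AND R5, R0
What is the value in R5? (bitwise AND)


Register state trace:
  MOV R5, 173  → R5 = 173 (0b10101101)
  MOV R0, 116  → R0 = 116 (0b01110100)
  AND R5, R0  → R5 = 173 AND 116 = 36 (0b00100100)
Final: R5 = 36

36


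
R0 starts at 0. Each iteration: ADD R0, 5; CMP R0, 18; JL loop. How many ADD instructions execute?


Loop trace (R0 starts at 0, target 18, step 5):
  ADD #1: R0 = 0 + 5 = 5  → 5 < 18, loop
  ADD #2: R0 = 5 + 5 = 10  → 10 < 18, loop
  ADD #3: R0 = 10 + 5 = 15  → 15 < 18, loop
  ADD #4: R0 = 15 + 5 = 20  → 20 >= 18, exit
Total ADD instructions: 4

4


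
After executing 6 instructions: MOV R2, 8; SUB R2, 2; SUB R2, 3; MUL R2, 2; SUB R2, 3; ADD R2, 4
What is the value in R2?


Register state trace:
  MOV R2, 8  → R2 = 8
  SUB R2, 2  → R2 = 8 - 2 = 6
  SUB R2, 3  → R2 = 6 - 3 = 3
  MUL R2, 2  → R2 = 3 * 2 = 6
  SUB R2, 3  → R2 = 6 - 3 = 3
  ADD R2, 4  → R2 = 3 + 4 = 7
Final: R2 = 7

7


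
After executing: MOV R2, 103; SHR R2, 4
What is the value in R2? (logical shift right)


Register state trace:
  MOV R2, 103  → R2 = 103
  SHR R2, 4  → R2 = 103 >> 4 = 103 // 2^4 = 6
Final: R2 = 6

6


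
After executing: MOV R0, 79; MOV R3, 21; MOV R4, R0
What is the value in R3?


Register state trace:
  MOV R0, 79  → R0 = 79
  MOV R3, 21  → R3 = 21
  MOV R4, R0  → R4 = 79
Final: R3 = 21

21


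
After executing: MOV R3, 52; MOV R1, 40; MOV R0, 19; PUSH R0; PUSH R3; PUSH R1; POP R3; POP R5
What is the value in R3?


Stack trace (top is rightmost):
  MOV R3, 52  → R3 = 52
  MOV R1, 40  → R1 = 40
  MOV R0, 19  → R0 = 19
  PUSH R0  → stack: [19]
  PUSH R3  → stack: [19, 52]
  PUSH R1  → stack: [19, 52, 40]
  POP R3  → R3 = 40, stack: [19, 52]
  POP R5  → R5 = 52, stack: [19]
Final: R3 = 40

40


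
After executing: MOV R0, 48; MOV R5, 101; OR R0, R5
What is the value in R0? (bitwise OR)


Register state trace:
  MOV R0, 48  → R0 = 48 (0b00110000)
  MOV R5, 101  → R5 = 101 (0b01100101)
  OR R0, R5   → R0 = 48 OR 101 = 117 (0b01110101)
Final: R0 = 117

117


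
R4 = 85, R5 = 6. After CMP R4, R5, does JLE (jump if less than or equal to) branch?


Trace:
  R4 = 85, R5 = 6
  CMP R4, R5  → compares 85 vs 6
  JLE checks: is 85 less than or equal to 6?
  85 > 6, so condition is false
Branch taken: No

No
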